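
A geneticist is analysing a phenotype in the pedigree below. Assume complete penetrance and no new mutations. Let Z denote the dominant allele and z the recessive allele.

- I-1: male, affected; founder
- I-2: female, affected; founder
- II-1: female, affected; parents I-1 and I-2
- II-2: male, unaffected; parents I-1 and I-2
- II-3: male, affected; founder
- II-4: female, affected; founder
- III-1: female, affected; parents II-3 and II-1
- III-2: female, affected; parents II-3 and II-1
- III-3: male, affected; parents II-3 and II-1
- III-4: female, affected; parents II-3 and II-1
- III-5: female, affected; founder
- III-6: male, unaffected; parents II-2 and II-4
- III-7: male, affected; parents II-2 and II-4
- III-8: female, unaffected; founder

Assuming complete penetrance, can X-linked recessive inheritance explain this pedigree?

Under X-linked recessive, II-2 (unaffected, male) cannot arise from I-1 (affected) × I-2 (affected).

No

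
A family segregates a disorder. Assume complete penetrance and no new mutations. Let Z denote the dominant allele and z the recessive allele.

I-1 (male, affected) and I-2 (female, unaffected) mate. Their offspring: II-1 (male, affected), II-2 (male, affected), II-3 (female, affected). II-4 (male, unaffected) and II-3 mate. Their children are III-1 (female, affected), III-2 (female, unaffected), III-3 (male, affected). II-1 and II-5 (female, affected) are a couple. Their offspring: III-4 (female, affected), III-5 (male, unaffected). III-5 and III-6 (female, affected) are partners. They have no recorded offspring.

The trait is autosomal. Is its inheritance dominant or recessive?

II-1 and II-5 are both affected yet have an unaffected child III-5. Under a recessive model two affected parents are homozygous and every child would be affected, so the trait cannot be recessive.

dominant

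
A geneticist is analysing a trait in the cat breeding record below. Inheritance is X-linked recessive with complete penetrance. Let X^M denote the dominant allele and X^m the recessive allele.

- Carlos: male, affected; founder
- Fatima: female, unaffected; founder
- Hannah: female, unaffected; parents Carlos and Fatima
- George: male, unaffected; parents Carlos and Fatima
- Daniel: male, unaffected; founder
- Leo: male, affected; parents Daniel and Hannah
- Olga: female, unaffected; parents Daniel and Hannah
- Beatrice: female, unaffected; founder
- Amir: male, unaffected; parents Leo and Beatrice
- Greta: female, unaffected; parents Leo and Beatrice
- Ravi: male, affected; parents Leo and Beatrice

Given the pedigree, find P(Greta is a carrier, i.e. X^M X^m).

Greta is unaffected so carries M and received m from Leo (X^m Y), so Greta is X^M X^m, giving P(X^M X^m) = 1.

1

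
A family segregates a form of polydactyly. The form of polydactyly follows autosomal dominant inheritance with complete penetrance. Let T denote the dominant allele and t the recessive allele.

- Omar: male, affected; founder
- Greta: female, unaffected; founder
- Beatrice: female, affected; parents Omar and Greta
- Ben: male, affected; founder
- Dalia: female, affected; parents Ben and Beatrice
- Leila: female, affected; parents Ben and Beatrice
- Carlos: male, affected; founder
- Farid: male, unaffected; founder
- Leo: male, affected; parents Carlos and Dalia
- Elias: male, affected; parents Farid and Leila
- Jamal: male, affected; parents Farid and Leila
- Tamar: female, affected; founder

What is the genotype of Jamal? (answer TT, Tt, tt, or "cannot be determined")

From phenotype alone, Jamal is TT or Tt.
Jamal is affected so carries T and received t from Farid (tt), so Jamal is Tt.

Tt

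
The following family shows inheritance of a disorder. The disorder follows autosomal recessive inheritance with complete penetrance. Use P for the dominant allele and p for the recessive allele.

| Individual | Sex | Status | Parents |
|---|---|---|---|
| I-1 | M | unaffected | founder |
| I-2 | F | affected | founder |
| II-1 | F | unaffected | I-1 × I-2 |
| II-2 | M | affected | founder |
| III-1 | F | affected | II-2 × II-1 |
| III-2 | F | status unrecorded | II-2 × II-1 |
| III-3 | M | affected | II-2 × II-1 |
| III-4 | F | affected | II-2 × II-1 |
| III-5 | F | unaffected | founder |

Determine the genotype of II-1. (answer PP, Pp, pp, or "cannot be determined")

From phenotype alone, II-1 is PP or Pp.
II-1 is unaffected so carries P and received p from I-2 (pp), so II-1 is Pp.

Pp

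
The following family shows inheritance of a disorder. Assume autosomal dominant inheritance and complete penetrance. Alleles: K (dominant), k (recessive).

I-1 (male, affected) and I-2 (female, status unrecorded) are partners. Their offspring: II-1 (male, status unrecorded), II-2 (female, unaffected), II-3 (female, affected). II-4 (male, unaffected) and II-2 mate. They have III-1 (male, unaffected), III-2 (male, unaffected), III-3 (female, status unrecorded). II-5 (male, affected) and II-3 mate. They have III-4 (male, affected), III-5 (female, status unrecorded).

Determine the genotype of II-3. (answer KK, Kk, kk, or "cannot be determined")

cannot be determined

II-3's phenotype allows KK or Kk, and no parent or child forces a single allele at both positions; consistent genotype assignments exist with II-3 as KK or Kk.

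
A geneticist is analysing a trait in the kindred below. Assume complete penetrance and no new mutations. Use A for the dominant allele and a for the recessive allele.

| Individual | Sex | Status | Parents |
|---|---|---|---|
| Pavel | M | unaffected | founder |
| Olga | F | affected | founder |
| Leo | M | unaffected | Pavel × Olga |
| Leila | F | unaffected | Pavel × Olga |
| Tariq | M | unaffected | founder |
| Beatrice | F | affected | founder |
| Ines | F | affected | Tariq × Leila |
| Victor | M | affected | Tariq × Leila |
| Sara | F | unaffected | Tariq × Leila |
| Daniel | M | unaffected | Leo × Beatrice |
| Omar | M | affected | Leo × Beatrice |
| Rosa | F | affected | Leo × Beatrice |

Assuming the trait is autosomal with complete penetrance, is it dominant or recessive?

Tariq and Leila are both unaffected yet have an affected child Ines. Under dominance, an affected child requires at least one affected parent, so the trait cannot be dominant.

recessive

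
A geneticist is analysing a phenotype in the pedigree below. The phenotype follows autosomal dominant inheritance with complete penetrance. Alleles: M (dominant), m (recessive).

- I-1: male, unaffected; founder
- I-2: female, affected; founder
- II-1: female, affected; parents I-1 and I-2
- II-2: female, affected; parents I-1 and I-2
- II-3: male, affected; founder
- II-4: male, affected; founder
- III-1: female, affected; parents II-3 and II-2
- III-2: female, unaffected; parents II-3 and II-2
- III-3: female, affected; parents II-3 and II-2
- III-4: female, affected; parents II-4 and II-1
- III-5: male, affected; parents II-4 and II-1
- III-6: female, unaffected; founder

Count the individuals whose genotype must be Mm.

Obligate heterozygotes: II-1 is affected so carries M and received m from I-1 (mm), so II-1 is Mm; II-2 is affected so carries M and received m from I-1 (mm), so II-2 is Mm; II-3 is affected so carries M and passed m to III-2 (mm), so II-3 is Mm.
Every other individual is either homozygous by phenotype or has at least one consistent homozygous assignment, so the count is 3.

3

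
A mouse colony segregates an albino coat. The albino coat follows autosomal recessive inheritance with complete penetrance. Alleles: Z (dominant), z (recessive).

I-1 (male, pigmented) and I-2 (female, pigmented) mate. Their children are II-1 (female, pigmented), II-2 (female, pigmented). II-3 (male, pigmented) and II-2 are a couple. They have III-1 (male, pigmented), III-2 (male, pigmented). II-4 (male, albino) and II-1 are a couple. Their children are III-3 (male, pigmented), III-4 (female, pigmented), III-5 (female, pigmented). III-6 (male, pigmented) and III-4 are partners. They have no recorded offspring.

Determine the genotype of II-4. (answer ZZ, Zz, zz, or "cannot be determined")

II-4 is albino, so II-4 is zz.

zz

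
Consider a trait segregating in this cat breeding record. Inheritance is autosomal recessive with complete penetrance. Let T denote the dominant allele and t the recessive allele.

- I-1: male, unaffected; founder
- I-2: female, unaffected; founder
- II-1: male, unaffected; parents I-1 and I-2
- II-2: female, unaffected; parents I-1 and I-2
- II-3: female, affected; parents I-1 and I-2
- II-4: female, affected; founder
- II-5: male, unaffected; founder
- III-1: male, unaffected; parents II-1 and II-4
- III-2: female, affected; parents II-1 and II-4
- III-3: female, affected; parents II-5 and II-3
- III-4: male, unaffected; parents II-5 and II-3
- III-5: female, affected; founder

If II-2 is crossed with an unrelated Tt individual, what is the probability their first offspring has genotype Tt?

1/2

I-1 is unaffected so carries T and passed t to II-3 (tt), so I-1 is Tt.
I-2 is unaffected so carries T and passed t to II-3 (tt), so I-2 is Tt.
II-2 is an unaffected offspring of I-1 (Tt) × I-2 (Tt), whose cross gives 1/4 TT : 1/2 Tt : 1/4 tt; conditioning on being unaffected, II-2 is TT with probability 1/3, Tt with probability 2/3.
Summing over parental genotype combinations, P(offspring has genotype Tt) = 1/3·1/2 + 2/3·1/2 = 1/2.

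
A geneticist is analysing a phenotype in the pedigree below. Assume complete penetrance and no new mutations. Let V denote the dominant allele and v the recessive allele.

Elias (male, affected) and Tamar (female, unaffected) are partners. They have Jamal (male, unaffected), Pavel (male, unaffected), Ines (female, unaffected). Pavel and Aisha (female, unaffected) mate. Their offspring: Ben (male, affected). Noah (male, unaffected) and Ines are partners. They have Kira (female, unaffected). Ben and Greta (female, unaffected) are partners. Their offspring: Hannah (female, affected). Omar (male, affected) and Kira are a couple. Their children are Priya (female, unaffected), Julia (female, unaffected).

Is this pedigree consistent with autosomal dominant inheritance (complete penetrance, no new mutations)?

Under autosomal dominant, Ben (affected, male) cannot arise from Pavel (unaffected) × Aisha (unaffected).

No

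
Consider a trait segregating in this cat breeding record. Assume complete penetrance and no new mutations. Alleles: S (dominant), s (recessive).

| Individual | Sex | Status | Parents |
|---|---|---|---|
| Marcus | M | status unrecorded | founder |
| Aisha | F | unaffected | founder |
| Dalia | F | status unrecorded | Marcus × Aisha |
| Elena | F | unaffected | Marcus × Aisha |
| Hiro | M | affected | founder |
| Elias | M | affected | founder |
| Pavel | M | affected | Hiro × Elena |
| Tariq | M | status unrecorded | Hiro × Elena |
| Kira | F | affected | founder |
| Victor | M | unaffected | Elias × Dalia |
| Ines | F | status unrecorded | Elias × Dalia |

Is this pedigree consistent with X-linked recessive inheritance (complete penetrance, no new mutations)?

Yes

A consistent assignment under X-linked recessive exists: Marcus X^S Y, Aisha X^S X^s, Dalia X^S X^S, Elena X^S X^s, Hiro X^s Y, Elias X^s Y, Pavel X^s Y, Tariq X^S Y, Kira X^s X^s, Victor X^S Y, Ines X^S X^s.
In this assignment every recorded phenotype matches its genotype and every non-founder's genotype is obtainable from its parents' genotypes, so the pedigree is consistent.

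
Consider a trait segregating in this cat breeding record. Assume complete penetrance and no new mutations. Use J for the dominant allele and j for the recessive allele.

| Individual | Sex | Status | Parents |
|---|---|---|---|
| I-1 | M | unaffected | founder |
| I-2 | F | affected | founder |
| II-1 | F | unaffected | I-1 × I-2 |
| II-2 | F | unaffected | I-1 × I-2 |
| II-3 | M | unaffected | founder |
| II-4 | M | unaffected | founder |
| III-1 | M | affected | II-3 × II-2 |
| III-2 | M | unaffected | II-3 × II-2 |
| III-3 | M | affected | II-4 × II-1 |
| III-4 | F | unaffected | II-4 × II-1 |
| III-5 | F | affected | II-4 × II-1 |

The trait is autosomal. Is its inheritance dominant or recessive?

recessive

II-3 and II-2 are both unaffected yet have an affected child III-1. Under dominance, an affected child requires at least one affected parent, so the trait cannot be dominant.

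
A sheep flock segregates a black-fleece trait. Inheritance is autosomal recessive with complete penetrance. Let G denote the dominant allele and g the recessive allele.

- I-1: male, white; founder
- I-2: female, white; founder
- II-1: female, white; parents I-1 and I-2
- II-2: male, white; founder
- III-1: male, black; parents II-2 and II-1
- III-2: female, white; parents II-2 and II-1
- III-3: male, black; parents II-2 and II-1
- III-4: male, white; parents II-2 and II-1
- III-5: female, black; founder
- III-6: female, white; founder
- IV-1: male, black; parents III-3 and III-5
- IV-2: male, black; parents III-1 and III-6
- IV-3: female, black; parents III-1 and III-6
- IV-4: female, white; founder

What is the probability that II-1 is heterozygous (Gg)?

1

II-1 is white so carries G and passed g to III-1 (gg), so II-1 is Gg, giving P(Gg) = 1.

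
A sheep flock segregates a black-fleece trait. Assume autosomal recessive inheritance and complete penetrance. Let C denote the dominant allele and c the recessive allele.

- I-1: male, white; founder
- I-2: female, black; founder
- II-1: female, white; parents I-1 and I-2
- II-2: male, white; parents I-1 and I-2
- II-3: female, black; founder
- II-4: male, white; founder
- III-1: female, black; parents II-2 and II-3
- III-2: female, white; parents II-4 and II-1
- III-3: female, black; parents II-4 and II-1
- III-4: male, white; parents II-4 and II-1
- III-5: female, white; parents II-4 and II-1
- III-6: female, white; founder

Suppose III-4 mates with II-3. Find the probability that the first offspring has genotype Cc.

2/3

II-4 is white so carries C and passed c to III-3 (cc), so II-4 is Cc.
II-1 is white so carries C and received c from I-2 (cc), so II-1 is Cc.
III-4 is a white offspring of II-4 (Cc) × II-1 (Cc), whose cross gives 1/4 CC : 1/2 Cc : 1/4 cc; conditioning on being white, III-4 is CC with probability 1/3, Cc with probability 2/3.
II-3 is black, so II-3 is cc.
Summing over parental genotype combinations, P(offspring has genotype Cc) = 1/3·1 + 2/3·1/2 = 2/3.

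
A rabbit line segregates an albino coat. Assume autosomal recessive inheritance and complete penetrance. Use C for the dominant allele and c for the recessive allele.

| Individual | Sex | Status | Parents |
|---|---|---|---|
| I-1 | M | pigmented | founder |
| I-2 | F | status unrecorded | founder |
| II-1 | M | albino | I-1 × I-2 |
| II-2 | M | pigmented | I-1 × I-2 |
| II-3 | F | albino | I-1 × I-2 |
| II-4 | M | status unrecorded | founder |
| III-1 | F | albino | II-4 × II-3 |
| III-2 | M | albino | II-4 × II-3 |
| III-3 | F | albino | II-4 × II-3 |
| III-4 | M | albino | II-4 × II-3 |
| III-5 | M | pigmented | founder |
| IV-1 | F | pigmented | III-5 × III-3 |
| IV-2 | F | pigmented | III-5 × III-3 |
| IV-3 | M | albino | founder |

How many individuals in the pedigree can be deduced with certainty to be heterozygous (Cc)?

3

Obligate heterozygotes: I-1 is pigmented so carries C and passed c to II-1 (cc), so I-1 is Cc; IV-1 is pigmented so carries C and received c from III-3 (cc), so IV-1 is Cc; IV-2 is pigmented so carries C and received c from III-3 (cc), so IV-2 is Cc.
Every other individual is either homozygous by phenotype or has at least one consistent homozygous assignment, so the count is 3.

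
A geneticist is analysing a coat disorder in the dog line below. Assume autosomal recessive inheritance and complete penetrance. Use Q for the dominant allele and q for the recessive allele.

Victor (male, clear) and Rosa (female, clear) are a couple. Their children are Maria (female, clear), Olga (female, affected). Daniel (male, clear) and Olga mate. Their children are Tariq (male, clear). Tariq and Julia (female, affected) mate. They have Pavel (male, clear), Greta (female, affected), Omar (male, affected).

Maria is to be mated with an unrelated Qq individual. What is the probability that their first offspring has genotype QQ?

Victor is clear so carries Q and passed q to Olga (qq), so Victor is Qq.
Rosa is clear so carries Q and passed q to Olga (qq), so Rosa is Qq.
Maria is a clear offspring of Victor (Qq) × Rosa (Qq), whose cross gives 1/4 QQ : 1/2 Qq : 1/4 qq; conditioning on being clear, Maria is QQ with probability 1/3, Qq with probability 2/3.
Summing over parental genotype combinations, P(offspring has genotype QQ) = 1/3·1/2 + 2/3·1/4 = 1/3.

1/3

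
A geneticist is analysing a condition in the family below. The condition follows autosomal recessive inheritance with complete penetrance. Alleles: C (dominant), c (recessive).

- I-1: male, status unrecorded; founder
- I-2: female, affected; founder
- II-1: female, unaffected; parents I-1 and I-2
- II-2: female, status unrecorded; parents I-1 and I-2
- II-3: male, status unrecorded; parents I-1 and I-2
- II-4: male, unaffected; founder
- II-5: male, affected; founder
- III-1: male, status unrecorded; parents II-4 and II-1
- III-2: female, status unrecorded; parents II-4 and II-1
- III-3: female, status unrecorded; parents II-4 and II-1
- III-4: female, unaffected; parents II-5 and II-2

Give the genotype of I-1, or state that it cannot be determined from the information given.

cannot be determined

I-1's phenotype is unrecorded, and no parent or child forces a single allele at both positions; consistent genotype assignments exist with I-1 as CC or Cc.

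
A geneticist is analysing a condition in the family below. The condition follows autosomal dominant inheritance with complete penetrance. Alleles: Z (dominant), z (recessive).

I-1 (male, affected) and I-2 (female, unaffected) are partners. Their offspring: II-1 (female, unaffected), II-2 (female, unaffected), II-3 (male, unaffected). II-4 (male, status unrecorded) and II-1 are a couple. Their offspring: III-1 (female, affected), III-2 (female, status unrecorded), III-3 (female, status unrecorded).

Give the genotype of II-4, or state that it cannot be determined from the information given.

II-4's phenotype is unrecorded, and no parent or child forces a single allele at both positions; consistent genotype assignments exist with II-4 as ZZ or Zz.

cannot be determined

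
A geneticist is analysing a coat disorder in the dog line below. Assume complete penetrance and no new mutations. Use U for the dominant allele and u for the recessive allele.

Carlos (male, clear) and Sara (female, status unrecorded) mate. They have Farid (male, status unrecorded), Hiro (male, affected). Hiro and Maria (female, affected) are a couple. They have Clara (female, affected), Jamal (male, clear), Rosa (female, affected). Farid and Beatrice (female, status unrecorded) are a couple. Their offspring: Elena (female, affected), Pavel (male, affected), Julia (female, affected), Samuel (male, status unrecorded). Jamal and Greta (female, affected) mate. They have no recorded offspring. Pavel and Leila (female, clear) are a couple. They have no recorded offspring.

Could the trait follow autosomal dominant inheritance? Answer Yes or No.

Yes

A consistent assignment under autosomal dominant exists: Carlos uu, Sara UU, Farid Uu, Hiro Uu, Maria Uu, Beatrice UU, Clara UU, Jamal uu, Rosa UU, Greta UU, Elena UU, Pavel UU, Julia UU, Samuel UU, Leila uu.
In this assignment every recorded phenotype matches its genotype and every non-founder's genotype is obtainable from its parents' genotypes, so the pedigree is consistent.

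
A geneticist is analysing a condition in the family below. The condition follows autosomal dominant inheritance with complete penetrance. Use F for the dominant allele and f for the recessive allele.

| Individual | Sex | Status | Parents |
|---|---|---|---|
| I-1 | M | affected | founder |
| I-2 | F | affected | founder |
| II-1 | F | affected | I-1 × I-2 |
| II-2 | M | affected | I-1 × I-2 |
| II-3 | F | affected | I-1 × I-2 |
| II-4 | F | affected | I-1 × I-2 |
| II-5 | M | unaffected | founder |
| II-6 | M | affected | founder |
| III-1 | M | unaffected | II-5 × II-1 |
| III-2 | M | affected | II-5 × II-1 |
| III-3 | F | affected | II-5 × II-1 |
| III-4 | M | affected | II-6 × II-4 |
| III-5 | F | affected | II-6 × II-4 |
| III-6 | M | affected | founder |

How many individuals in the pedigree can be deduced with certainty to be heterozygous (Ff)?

3

Obligate heterozygotes: II-1 is affected so carries F and passed f to III-1 (ff), so II-1 is Ff; III-2 is affected so carries F and received f from II-5 (ff), so III-2 is Ff; III-3 is affected so carries F and received f from II-5 (ff), so III-3 is Ff.
Every other individual is either homozygous by phenotype or has at least one consistent homozygous assignment, so the count is 3.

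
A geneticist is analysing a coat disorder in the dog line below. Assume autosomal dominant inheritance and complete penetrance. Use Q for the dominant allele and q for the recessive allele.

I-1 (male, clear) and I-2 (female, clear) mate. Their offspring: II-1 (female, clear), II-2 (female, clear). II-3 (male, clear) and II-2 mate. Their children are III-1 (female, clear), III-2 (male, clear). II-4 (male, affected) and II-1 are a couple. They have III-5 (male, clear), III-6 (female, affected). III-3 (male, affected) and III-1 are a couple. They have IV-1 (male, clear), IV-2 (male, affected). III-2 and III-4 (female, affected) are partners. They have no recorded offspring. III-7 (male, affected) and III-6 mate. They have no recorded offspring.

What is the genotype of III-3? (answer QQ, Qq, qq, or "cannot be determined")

Qq

From phenotype alone, III-3 is QQ or Qq.
III-3 is affected so carries Q and passed q to IV-1 (qq), so III-3 is Qq.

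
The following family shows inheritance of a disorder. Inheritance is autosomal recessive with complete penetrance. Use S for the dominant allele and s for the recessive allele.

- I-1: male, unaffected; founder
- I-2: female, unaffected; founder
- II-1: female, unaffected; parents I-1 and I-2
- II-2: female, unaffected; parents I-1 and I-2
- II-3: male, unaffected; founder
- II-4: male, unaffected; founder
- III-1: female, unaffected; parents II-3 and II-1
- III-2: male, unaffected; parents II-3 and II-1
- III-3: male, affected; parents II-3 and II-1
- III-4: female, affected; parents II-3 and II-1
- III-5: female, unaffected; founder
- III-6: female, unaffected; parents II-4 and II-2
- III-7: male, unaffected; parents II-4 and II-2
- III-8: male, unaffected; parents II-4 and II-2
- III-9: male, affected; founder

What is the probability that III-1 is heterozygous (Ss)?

2/3

II-3 is unaffected so carries S and passed s to III-3 (ss), so II-3 is Ss.
II-1 is unaffected so carries S and passed s to III-3 (ss), so II-1 is Ss.
Their cross gives offspring ratios 1/4 SS : 1/2 Ss : 1/4 ss. Conditioning on III-1 being unaffected, P(Ss) = 1/2 / 3/4 = 2/3.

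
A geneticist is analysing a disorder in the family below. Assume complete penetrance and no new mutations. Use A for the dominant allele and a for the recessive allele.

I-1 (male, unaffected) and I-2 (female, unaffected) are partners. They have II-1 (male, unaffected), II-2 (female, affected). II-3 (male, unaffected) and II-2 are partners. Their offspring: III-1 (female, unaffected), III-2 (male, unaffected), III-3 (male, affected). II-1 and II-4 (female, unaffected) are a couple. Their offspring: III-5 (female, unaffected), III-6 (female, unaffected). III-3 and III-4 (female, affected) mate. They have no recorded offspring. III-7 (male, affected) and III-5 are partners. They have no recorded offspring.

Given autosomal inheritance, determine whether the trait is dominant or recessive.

recessive

I-1 and I-2 are both unaffected yet have an affected child II-2. Under dominance, an affected child requires at least one affected parent, so the trait cannot be dominant.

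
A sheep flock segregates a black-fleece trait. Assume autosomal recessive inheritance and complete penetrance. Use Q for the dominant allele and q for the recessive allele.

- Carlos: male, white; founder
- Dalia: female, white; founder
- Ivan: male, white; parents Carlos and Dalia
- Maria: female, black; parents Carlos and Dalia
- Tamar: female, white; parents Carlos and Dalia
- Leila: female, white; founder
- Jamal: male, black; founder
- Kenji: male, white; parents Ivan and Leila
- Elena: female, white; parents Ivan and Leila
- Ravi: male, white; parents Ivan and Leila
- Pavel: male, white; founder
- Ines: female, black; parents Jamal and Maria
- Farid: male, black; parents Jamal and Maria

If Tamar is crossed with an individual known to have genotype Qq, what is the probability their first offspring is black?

Carlos is white so carries Q and passed q to Maria (qq), so Carlos is Qq.
Dalia is white so carries Q and passed q to Maria (qq), so Dalia is Qq.
Tamar is a white offspring of Carlos (Qq) × Dalia (Qq), whose cross gives 1/4 QQ : 1/2 Qq : 1/4 qq; conditioning on being white, Tamar is QQ with probability 1/3, Qq with probability 2/3.
Summing over parental genotype combinations, P(offspring is black) = 2/3·1/4 = 1/6.

1/6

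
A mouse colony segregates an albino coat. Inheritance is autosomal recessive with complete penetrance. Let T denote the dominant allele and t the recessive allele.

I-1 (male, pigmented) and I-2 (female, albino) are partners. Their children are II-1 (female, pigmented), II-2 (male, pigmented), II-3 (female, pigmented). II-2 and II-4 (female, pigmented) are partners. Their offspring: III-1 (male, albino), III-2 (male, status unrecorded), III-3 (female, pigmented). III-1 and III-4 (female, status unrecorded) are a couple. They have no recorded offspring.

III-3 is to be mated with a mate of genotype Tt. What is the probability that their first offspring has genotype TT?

II-2 is pigmented so carries T and received t from I-2 (tt), so II-2 is Tt.
II-4 is pigmented so carries T and passed t to III-1 (tt), so II-4 is Tt.
III-3 is a pigmented offspring of II-2 (Tt) × II-4 (Tt), whose cross gives 1/4 TT : 1/2 Tt : 1/4 tt; conditioning on being pigmented, III-3 is TT with probability 1/3, Tt with probability 2/3.
Summing over parental genotype combinations, P(offspring has genotype TT) = 1/3·1/2 + 2/3·1/4 = 1/3.

1/3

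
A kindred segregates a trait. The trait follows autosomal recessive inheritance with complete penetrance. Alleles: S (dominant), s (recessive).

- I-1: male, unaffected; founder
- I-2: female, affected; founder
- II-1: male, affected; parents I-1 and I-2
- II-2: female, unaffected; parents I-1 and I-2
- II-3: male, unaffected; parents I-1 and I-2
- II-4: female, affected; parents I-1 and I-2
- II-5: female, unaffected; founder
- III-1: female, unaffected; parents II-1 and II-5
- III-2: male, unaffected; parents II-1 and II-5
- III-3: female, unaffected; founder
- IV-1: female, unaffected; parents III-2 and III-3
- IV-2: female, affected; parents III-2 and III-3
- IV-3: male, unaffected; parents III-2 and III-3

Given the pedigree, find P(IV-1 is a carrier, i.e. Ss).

2/3

III-2 is unaffected so carries S and received s from II-1 (ss), so III-2 is Ss.
III-3 is unaffected so carries S and passed s to IV-2 (ss), so III-3 is Ss.
Their cross gives offspring ratios 1/4 SS : 1/2 Ss : 1/4 ss. Conditioning on IV-1 being unaffected, P(Ss) = 1/2 / 3/4 = 2/3.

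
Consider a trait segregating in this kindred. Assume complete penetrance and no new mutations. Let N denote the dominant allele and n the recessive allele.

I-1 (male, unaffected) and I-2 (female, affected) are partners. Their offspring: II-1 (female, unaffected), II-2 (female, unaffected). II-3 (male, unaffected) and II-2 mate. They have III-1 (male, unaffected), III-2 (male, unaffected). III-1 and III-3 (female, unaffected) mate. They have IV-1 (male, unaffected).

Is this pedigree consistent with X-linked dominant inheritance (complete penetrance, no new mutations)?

Yes

A consistent assignment under X-linked dominant exists: I-1 X^n Y, I-2 X^N X^n, II-1 X^n X^n, II-2 X^n X^n, II-3 X^n Y, III-1 X^n Y, III-2 X^n Y, III-3 X^n X^n, IV-1 X^n Y.
In this assignment every recorded phenotype matches its genotype and every non-founder's genotype is obtainable from its parents' genotypes, so the pedigree is consistent.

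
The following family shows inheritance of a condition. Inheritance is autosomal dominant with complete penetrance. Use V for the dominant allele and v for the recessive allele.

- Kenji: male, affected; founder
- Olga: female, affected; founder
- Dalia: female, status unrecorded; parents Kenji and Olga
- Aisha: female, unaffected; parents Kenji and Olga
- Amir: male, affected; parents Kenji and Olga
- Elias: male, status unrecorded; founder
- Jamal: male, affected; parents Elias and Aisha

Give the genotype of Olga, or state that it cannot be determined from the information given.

Vv

From phenotype alone, Olga is VV or Vv.
Olga is affected so carries V and passed v to Aisha (vv), so Olga is Vv.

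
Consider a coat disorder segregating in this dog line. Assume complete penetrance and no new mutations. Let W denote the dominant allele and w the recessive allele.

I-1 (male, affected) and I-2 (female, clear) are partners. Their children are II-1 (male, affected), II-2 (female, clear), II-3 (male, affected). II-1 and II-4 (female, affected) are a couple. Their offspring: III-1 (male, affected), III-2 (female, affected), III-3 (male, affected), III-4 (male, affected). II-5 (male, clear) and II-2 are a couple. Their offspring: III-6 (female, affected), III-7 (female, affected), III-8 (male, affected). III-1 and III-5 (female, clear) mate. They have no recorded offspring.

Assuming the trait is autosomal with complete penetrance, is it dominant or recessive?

II-5 and II-2 are both clear yet have an affected child III-6. Under dominance, an affected child requires at least one affected parent, so the trait cannot be dominant.

recessive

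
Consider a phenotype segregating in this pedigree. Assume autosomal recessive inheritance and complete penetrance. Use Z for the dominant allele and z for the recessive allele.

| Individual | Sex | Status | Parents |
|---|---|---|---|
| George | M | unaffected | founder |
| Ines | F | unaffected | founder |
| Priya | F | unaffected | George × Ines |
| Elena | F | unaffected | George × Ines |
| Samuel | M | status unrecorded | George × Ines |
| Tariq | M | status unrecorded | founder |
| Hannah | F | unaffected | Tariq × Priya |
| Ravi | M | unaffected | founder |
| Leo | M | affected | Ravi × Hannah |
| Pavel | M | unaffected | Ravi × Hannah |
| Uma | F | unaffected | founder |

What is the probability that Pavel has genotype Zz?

Ravi is unaffected so carries Z and passed z to Leo (zz), so Ravi is Zz.
Hannah is unaffected so carries Z and passed z to Leo (zz), so Hannah is Zz.
Their cross gives offspring ratios 1/4 ZZ : 1/2 Zz : 1/4 zz. Conditioning on Pavel being unaffected, P(Zz) = 1/2 / 3/4 = 2/3.

2/3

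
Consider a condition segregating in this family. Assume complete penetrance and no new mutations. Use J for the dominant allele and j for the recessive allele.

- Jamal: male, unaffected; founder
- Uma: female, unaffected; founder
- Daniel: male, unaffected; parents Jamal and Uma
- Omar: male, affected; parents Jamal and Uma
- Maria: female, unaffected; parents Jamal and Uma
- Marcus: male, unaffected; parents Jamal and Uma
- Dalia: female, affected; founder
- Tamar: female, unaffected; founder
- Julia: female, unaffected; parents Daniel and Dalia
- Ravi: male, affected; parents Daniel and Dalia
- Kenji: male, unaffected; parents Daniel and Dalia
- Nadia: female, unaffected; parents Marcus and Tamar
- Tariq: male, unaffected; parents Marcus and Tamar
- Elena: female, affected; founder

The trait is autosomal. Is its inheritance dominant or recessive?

recessive

Jamal and Uma are both unaffected yet have an affected child Omar. Under dominance, an affected child requires at least one affected parent, so the trait cannot be dominant.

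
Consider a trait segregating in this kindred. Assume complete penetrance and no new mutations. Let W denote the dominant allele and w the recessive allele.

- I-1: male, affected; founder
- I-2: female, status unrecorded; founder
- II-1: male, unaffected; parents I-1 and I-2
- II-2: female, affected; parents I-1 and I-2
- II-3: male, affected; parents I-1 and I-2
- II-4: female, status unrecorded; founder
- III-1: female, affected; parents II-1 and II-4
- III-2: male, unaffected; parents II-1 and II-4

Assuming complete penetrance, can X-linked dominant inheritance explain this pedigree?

Yes

A consistent assignment under X-linked dominant exists: I-1 X^W Y, I-2 X^W X^w, II-1 X^w Y, II-2 X^W X^W, II-3 X^W Y, II-4 X^W X^w, III-1 X^W X^w, III-2 X^w Y.
In this assignment every recorded phenotype matches its genotype and every non-founder's genotype is obtainable from its parents' genotypes, so the pedigree is consistent.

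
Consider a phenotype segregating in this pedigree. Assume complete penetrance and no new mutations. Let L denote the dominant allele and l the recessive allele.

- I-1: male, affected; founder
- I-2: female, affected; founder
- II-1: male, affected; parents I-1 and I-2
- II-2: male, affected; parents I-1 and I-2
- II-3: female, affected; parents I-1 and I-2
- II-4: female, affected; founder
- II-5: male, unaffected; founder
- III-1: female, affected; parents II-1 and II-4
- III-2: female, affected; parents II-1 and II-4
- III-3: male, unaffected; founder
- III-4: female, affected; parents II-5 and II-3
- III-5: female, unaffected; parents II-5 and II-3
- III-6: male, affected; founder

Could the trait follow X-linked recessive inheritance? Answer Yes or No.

No

Under X-linked recessive, III-4 (affected, female) cannot arise from II-5 (unaffected) × II-3 (affected).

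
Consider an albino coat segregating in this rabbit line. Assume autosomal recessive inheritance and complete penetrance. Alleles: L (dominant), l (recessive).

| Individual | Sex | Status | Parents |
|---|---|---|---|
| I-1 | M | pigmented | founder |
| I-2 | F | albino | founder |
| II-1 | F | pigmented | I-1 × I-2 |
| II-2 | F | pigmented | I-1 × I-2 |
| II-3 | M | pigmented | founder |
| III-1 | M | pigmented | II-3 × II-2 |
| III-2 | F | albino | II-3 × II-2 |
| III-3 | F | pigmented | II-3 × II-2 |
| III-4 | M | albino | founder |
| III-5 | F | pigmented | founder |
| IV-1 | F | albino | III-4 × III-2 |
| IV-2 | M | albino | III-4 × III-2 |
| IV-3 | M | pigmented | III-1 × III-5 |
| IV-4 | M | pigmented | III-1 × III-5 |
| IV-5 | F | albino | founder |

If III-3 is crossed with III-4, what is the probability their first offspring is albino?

1/3

II-3 is pigmented so carries L and passed l to III-2 (ll), so II-3 is Ll.
II-2 is pigmented so carries L and received l from I-2 (ll), so II-2 is Ll.
III-3 is a pigmented offspring of II-3 (Ll) × II-2 (Ll), whose cross gives 1/4 LL : 1/2 Ll : 1/4 ll; conditioning on being pigmented, III-3 is LL with probability 1/3, Ll with probability 2/3.
III-4 is albino, so III-4 is ll.
Summing over parental genotype combinations, P(offspring is albino) = 2/3·1/2 = 1/3.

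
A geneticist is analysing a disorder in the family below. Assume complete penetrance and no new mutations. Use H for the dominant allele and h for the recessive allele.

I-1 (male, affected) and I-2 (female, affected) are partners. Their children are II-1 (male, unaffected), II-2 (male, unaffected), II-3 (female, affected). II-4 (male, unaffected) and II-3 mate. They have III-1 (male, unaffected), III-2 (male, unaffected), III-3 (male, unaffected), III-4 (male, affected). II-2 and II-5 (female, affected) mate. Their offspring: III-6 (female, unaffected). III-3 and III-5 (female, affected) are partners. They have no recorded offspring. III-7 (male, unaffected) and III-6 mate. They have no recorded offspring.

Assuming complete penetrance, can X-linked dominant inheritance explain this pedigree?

A consistent assignment under X-linked dominant exists: I-1 X^H Y, I-2 X^H X^h, II-1 X^h Y, II-2 X^h Y, II-3 X^H X^h, II-4 X^h Y, II-5 X^H X^h, III-1 X^h Y, III-2 X^h Y, III-3 X^h Y, III-4 X^H Y, III-5 X^H X^H, III-6 X^h X^h, III-7 X^h Y.
In this assignment every recorded phenotype matches its genotype and every non-founder's genotype is obtainable from its parents' genotypes, so the pedigree is consistent.

Yes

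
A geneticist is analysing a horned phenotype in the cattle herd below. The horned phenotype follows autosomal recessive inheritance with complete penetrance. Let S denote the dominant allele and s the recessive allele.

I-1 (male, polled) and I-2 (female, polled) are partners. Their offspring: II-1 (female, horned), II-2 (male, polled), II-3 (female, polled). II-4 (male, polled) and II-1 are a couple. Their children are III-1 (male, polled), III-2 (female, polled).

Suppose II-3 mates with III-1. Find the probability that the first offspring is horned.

1/6

I-1 is polled so carries S and passed s to II-1 (ss), so I-1 is Ss.
I-2 is polled so carries S and passed s to II-1 (ss), so I-2 is Ss.
II-3 is a polled offspring of I-1 (Ss) × I-2 (Ss), whose cross gives 1/4 SS : 1/2 Ss : 1/4 ss; conditioning on being polled, II-3 is SS with probability 1/3, Ss with probability 2/3.
III-1 is polled so carries S and received s from II-1 (ss), so III-1 is Ss.
Summing over parental genotype combinations, P(offspring is horned) = 2/3·1/4 = 1/6.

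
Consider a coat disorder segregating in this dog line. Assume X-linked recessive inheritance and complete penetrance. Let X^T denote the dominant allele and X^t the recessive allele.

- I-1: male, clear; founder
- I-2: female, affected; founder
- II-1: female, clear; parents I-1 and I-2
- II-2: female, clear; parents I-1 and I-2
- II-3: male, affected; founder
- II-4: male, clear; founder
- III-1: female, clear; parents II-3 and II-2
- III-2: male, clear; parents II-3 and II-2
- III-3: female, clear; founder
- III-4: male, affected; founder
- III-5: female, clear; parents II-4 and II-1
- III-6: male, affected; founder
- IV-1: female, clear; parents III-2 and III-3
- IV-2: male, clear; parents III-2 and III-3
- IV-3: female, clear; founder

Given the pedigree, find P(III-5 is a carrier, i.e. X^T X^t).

II-4 is clear, so II-4 is X^T Y.
II-1 is clear so carries T and received t from I-2 (X^t X^t), so II-1 is X^T X^t.
Their cross gives offspring ratios 1/2 X^T X^T : 1/2 X^T X^t. Conditioning on III-5 being clear, P(X^T X^t) = 1/2 / 1 = 1/2.

1/2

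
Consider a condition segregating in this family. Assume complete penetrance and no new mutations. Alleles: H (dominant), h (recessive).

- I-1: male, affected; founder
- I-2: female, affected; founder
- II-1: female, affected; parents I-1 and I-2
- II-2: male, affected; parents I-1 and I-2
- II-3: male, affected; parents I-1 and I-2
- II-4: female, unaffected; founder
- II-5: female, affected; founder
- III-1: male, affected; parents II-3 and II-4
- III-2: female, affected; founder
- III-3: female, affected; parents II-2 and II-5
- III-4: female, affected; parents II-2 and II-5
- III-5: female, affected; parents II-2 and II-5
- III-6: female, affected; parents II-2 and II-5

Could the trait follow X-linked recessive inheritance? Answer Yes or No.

A consistent assignment under X-linked recessive exists: I-1 X^h Y, I-2 X^h X^h, II-1 X^h X^h, II-2 X^h Y, II-3 X^h Y, II-4 X^H X^h, II-5 X^h X^h, III-1 X^h Y, III-2 X^h X^h, III-3 X^h X^h, III-4 X^h X^h, III-5 X^h X^h, III-6 X^h X^h.
In this assignment every recorded phenotype matches its genotype and every non-founder's genotype is obtainable from its parents' genotypes, so the pedigree is consistent.

Yes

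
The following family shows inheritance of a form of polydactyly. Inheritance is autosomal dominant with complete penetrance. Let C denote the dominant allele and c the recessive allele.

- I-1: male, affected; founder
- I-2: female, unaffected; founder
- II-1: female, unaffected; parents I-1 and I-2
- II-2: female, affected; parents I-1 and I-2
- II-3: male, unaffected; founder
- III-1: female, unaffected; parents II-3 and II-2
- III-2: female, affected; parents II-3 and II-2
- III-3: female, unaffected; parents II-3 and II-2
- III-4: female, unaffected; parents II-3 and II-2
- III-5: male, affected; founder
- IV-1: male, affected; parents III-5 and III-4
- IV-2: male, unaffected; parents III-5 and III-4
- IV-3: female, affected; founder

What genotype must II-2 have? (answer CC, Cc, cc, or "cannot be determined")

From phenotype alone, II-2 is CC or Cc.
II-2 is affected so carries C and received c from I-2 (cc), so II-2 is Cc.

Cc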